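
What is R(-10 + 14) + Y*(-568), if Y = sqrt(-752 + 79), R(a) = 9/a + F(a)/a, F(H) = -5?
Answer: 1 - 568*I*sqrt(673) ≈ 1.0 - 14735.0*I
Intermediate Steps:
R(a) = 4/a (R(a) = 9/a - 5/a = 4/a)
Y = I*sqrt(673) (Y = sqrt(-673) = I*sqrt(673) ≈ 25.942*I)
R(-10 + 14) + Y*(-568) = 4/(-10 + 14) + (I*sqrt(673))*(-568) = 4/4 - 568*I*sqrt(673) = 4*(1/4) - 568*I*sqrt(673) = 1 - 568*I*sqrt(673)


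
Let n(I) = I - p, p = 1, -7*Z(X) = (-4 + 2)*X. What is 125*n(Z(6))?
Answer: 625/7 ≈ 89.286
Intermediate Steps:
Z(X) = 2*X/7 (Z(X) = -(-4 + 2)*X/7 = -(-2)*X/7 = 2*X/7)
n(I) = -1 + I (n(I) = I - 1*1 = I - 1 = -1 + I)
125*n(Z(6)) = 125*(-1 + (2/7)*6) = 125*(-1 + 12/7) = 125*(5/7) = 625/7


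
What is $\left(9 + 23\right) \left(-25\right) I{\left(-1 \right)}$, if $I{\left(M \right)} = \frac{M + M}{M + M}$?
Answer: $-800$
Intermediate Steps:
$I{\left(M \right)} = 1$ ($I{\left(M \right)} = \frac{2 M}{2 M} = 2 M \frac{1}{2 M} = 1$)
$\left(9 + 23\right) \left(-25\right) I{\left(-1 \right)} = \left(9 + 23\right) \left(-25\right) 1 = 32 \left(-25\right) 1 = \left(-800\right) 1 = -800$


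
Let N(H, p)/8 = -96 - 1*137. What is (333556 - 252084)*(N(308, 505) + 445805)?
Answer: 36168761152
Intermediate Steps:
N(H, p) = -1864 (N(H, p) = 8*(-96 - 1*137) = 8*(-96 - 137) = 8*(-233) = -1864)
(333556 - 252084)*(N(308, 505) + 445805) = (333556 - 252084)*(-1864 + 445805) = 81472*443941 = 36168761152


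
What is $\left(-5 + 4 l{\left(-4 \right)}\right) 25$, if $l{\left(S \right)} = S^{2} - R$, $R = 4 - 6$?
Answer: $1675$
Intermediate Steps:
$R = -2$ ($R = 4 - 6 = -2$)
$l{\left(S \right)} = 2 + S^{2}$ ($l{\left(S \right)} = S^{2} - -2 = S^{2} + 2 = 2 + S^{2}$)
$\left(-5 + 4 l{\left(-4 \right)}\right) 25 = \left(-5 + 4 \left(2 + \left(-4\right)^{2}\right)\right) 25 = \left(-5 + 4 \left(2 + 16\right)\right) 25 = \left(-5 + 4 \cdot 18\right) 25 = \left(-5 + 72\right) 25 = 67 \cdot 25 = 1675$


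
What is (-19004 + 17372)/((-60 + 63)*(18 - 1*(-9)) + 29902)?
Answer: -1632/29983 ≈ -0.054431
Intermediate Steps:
(-19004 + 17372)/((-60 + 63)*(18 - 1*(-9)) + 29902) = -1632/(3*(18 + 9) + 29902) = -1632/(3*27 + 29902) = -1632/(81 + 29902) = -1632/29983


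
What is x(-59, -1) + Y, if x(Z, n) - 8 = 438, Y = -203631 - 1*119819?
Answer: -323004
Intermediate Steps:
Y = -323450 (Y = -203631 - 119819 = -323450)
x(Z, n) = 446 (x(Z, n) = 8 + 438 = 446)
x(-59, -1) + Y = 446 - 323450 = -323004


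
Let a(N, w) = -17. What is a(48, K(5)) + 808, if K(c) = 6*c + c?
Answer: 791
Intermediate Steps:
K(c) = 7*c
a(48, K(5)) + 808 = -17 + 808 = 791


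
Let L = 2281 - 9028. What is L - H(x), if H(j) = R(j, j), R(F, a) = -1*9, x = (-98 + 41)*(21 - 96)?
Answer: -6738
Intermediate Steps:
L = -6747
x = 4275 (x = -57*(-75) = 4275)
R(F, a) = -9
H(j) = -9
L - H(x) = -6747 - 1*(-9) = -6747 + 9 = -6738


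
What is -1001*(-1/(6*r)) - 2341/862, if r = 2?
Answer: 417385/5172 ≈ 80.701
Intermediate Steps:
-1001*(-1/(6*r)) - 2341/862 = -1001/(2*(-6)) - 2341/862 = -1001/(-12) - 2341*1/862 = -1001*(-1/12) - 2341/862 = 1001/12 - 2341/862 = 417385/5172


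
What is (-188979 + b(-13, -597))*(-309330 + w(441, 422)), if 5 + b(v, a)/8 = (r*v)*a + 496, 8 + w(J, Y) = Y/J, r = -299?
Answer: 2557743776965868/441 ≈ 5.7999e+12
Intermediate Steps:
w(J, Y) = -8 + Y/J
b(v, a) = 3928 - 2392*a*v (b(v, a) = -40 + 8*((-299*v)*a + 496) = -40 + 8*(-299*a*v + 496) = -40 + 8*(496 - 299*a*v) = -40 + (3968 - 2392*a*v) = 3928 - 2392*a*v)
(-188979 + b(-13, -597))*(-309330 + w(441, 422)) = (-188979 + (3928 - 2392*(-597)*(-13)))*(-309330 + (-8 + 422/441)) = (-188979 + (3928 - 18564312))*(-309330 + (-8 + 422*(1/441))) = (-188979 - 18560384)*(-309330 + (-8 + 422/441)) = -18749363*(-309330 - 3106/441) = -18749363*(-136417636/441) = 2557743776965868/441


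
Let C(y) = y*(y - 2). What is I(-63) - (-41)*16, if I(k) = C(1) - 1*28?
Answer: 627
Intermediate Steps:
C(y) = y*(-2 + y)
I(k) = -29 (I(k) = 1*(-2 + 1) - 1*28 = 1*(-1) - 28 = -1 - 28 = -29)
I(-63) - (-41)*16 = -29 - (-41)*16 = -29 - 1*(-656) = -29 + 656 = 627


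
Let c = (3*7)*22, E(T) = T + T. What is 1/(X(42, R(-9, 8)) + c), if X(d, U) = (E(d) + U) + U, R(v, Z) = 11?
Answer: 1/568 ≈ 0.0017606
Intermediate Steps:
E(T) = 2*T
X(d, U) = 2*U + 2*d (X(d, U) = (2*d + U) + U = (U + 2*d) + U = 2*U + 2*d)
c = 462 (c = 21*22 = 462)
1/(X(42, R(-9, 8)) + c) = 1/((2*11 + 2*42) + 462) = 1/((22 + 84) + 462) = 1/(106 + 462) = 1/568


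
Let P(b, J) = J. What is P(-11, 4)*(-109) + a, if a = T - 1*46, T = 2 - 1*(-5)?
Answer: -475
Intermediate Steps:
T = 7 (T = 2 + 5 = 7)
a = -39 (a = 7 - 1*46 = 7 - 46 = -39)
P(-11, 4)*(-109) + a = 4*(-109) - 39 = -436 - 39 = -475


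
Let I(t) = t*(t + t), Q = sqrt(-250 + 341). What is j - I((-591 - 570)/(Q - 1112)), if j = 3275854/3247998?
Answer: -323328253716523843/275866187736377199 - 666172512*sqrt(91)/169868446801 ≈ -1.2095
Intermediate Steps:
Q = sqrt(91) ≈ 9.5394
I(t) = 2*t**2 (I(t) = t*(2*t) = 2*t**2)
j = 1637927/1623999 (j = 3275854*(1/3247998) = 1637927/1623999 ≈ 1.0086)
j - I((-591 - 570)/(Q - 1112)) = 1637927/1623999 - 2*((-591 - 570)/(sqrt(91) - 1112))**2 = 1637927/1623999 - 2*(-1161/(-1112 + sqrt(91)))**2 = 1637927/1623999 - 2*1347921/(-1112 + sqrt(91))**2 = 1637927/1623999 - 2695842/(-1112 + sqrt(91))**2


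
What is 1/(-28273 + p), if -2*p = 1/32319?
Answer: -64638/1827510175 ≈ -3.5369e-5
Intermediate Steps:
p = -1/64638 (p = -1/2/32319 = -1/2*1/32319 = -1/64638 ≈ -1.5471e-5)
1/(-28273 + p) = 1/(-28273 - 1/64638) = 1/(-1827510175/64638) = -64638/1827510175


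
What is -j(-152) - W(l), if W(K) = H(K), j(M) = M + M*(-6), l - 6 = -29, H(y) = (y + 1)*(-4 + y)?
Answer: -1354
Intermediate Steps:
H(y) = (1 + y)*(-4 + y)
l = -23 (l = 6 - 29 = -23)
j(M) = -5*M (j(M) = M - 6*M = -5*M)
W(K) = -4 + K² - 3*K
-j(-152) - W(l) = -(-5)*(-152) - (-4 + (-23)² - 3*(-23)) = -1*760 - (-4 + 529 + 69) = -760 - 1*594 = -760 - 594 = -1354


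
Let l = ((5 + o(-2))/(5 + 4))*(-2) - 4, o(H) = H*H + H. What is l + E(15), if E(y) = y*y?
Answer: 1975/9 ≈ 219.44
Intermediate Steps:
E(y) = y²
o(H) = H + H² (o(H) = H² + H = H + H²)
l = -50/9 (l = ((5 - 2*(1 - 2))/(5 + 4))*(-2) - 4 = ((5 - 2*(-1))/9)*(-2) - 4 = ((5 + 2)*(⅑))*(-2) - 4 = (7*(⅑))*(-2) - 4 = (7/9)*(-2) - 4 = -14/9 - 4 = -50/9 ≈ -5.5556)
l + E(15) = -50/9 + 15² = -50/9 + 225 = 1975/9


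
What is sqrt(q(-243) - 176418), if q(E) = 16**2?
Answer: I*sqrt(176162) ≈ 419.72*I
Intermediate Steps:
q(E) = 256
sqrt(q(-243) - 176418) = sqrt(256 - 176418) = sqrt(-176162) = I*sqrt(176162)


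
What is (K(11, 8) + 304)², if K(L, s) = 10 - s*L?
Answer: 51076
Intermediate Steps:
K(L, s) = 10 - L*s
(K(11, 8) + 304)² = ((10 - 1*11*8) + 304)² = ((10 - 88) + 304)² = (-78 + 304)² = 226² = 51076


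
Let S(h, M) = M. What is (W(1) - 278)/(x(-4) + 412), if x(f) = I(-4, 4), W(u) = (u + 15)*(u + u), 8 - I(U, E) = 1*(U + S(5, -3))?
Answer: -246/427 ≈ -0.57611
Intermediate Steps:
I(U, E) = 11 - U (I(U, E) = 8 - (U - 3) = 8 - (-3 + U) = 8 + (3 - U) = 11 - U)
W(u) = 2*u*(15 + u) (W(u) = (15 + u)*(2*u) = 2*u*(15 + u))
x(f) = 15 (x(f) = 11 - 1*(-4) = 11 + 4 = 15)
(W(1) - 278)/(x(-4) + 412) = (2*1*(15 + 1) - 278)/(15 + 412) = (2*1*16 - 278)/427 = (32 - 278)*(1/427) = -246*1/427 = -246/427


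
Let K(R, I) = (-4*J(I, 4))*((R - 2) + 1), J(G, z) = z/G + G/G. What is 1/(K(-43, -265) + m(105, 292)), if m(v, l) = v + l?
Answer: 265/151141 ≈ 0.0017533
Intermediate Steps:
m(v, l) = l + v
J(G, z) = 1 + z/G (J(G, z) = z/G + 1 = 1 + z/G)
K(R, I) = -4*(-1 + R)*(4 + I)/I (K(R, I) = (-4*(I + 4)/I)*((R - 2) + 1) = (-4*(4 + I)/I)*((-2 + R) + 1) = (-4*(4 + I)/I)*(-1 + R) = -4*(-1 + R)*(4 + I)/I)
1/(K(-43, -265) + m(105, 292)) = 1/(-4*(-1 - 43)*(4 - 265)/(-265) + (292 + 105)) = 1/(-4*(-1/265)*(-44)*(-261) + 397) = 1/(45936/265 + 397) = 1/(151141/265) = 265/151141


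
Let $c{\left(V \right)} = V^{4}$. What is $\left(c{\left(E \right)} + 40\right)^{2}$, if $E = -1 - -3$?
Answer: $3136$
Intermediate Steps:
$E = 2$ ($E = -1 + 3 = 2$)
$\left(c{\left(E \right)} + 40\right)^{2} = \left(2^{4} + 40\right)^{2} = \left(16 + 40\right)^{2} = 56^{2} = 3136$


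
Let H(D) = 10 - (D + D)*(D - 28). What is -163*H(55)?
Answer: 482480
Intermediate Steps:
H(D) = 10 - 2*D*(-28 + D)
-163*H(55) = -163*(10 - 2*55² + 56*55) = -163*(10 - 2*3025 + 3080) = -163*(10 - 6050 + 3080) = -163*(-2960) = 482480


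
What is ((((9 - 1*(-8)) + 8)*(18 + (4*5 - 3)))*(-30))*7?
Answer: -183750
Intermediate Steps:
((((9 - 1*(-8)) + 8)*(18 + (4*5 - 3)))*(-30))*7 = ((((9 + 8) + 8)*(18 + (20 - 3)))*(-30))*7 = (((17 + 8)*(18 + 17))*(-30))*7 = ((25*35)*(-30))*7 = (875*(-30))*7 = -26250*7 = -183750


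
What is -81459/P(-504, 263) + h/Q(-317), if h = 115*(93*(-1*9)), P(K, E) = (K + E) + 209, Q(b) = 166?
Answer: 5221017/2656 ≈ 1965.7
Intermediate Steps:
P(K, E) = 209 + E + K (P(K, E) = (E + K) + 209 = 209 + E + K)
h = -96255 (h = 115*(93*(-9)) = 115*(-837) = -96255)
-81459/P(-504, 263) + h/Q(-317) = -81459/(209 + 263 - 504) - 96255/166 = -81459/(-32) - 96255*1/166 = -81459*(-1/32) - 96255/166 = 81459/32 - 96255/166 = 5221017/2656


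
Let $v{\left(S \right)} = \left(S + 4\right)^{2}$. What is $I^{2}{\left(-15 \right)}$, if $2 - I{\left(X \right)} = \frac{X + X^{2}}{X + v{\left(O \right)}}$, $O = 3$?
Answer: $\frac{5041}{289} \approx 17.443$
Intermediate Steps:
$v{\left(S \right)} = \left(4 + S\right)^{2}$
$I{\left(X \right)} = 2 - \frac{X + X^{2}}{49 + X}$ ($I{\left(X \right)} = 2 - \frac{X + X^{2}}{X + \left(4 + 3\right)^{2}} = 2 - \frac{X + X^{2}}{X + 7^{2}} = 2 - \frac{X + X^{2}}{X + 49} = 2 - \frac{X + X^{2}}{49 + X}$)
$I^{2}{\left(-15 \right)} = \left(\frac{98 - 15 - \left(-15\right)^{2}}{49 - 15}\right)^{2} = \left(\frac{98 - 15 - 225}{34}\right)^{2} = \left(\frac{1}{34} \left(-142\right)\right)^{2} = \left(- \frac{71}{17}\right)^{2} = \frac{5041}{289}$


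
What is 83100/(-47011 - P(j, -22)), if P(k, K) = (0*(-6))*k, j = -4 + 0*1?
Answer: -83100/47011 ≈ -1.7677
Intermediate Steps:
j = -4 (j = -4 + 0 = -4)
P(k, K) = 0 (P(k, K) = 0*k = 0)
83100/(-47011 - P(j, -22)) = 83100/(-47011 - 1*0) = 83100/(-47011 + 0) = 83100/(-47011) = 83100*(-1/47011) = -83100/47011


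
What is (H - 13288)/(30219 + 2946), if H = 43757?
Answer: 30469/33165 ≈ 0.91871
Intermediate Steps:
(H - 13288)/(30219 + 2946) = (43757 - 13288)/(30219 + 2946) = 30469/33165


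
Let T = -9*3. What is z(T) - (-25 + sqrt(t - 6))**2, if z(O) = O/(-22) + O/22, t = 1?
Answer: -620 + 50*I*sqrt(5) ≈ -620.0 + 111.8*I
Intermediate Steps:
T = -27
z(O) = 0 (z(O) = O*(-1/22) + O*(1/22) = -O/22 + O/22 = 0)
z(T) - (-25 + sqrt(t - 6))**2 = 0 - (-25 + sqrt(1 - 6))**2 = 0 - (-25 + sqrt(-5))**2 = 0 - (-25 + I*sqrt(5))**2 = -(-25 + I*sqrt(5))**2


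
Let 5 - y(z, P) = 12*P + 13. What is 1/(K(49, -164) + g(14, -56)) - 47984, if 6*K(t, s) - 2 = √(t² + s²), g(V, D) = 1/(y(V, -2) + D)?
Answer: -562249213544/11717431 + 2400*√29297/11717431 ≈ -47984.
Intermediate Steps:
y(z, P) = -8 - 12*P (y(z, P) = 5 - (12*P + 13) = 5 - (13 + 12*P) = 5 + (-13 - 12*P) = -8 - 12*P)
g(V, D) = 1/(16 + D) (g(V, D) = 1/((-8 - 12*(-2)) + D) = 1/((-8 + 24) + D) = 1/(16 + D))
K(t, s) = ⅓ + √(s² + t²)/6 (K(t, s) = ⅓ + √(t² + s²)/6 = ⅓ + √(s² + t²)/6)
1/(K(49, -164) + g(14, -56)) - 47984 = 1/((⅓ + √((-164)² + 49²)/6) + 1/(16 - 56)) - 47984 = 1/((⅓ + √(26896 + 2401)/6) + 1/(-40)) - 47984 = 1/((⅓ + √29297/6) - 1/40) - 47984 = 1/(37/120 + √29297/6) - 47984 = -47984 + 1/(37/120 + √29297/6)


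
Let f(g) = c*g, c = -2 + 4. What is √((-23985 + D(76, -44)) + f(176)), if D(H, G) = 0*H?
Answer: I*√23633 ≈ 153.73*I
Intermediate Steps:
c = 2
D(H, G) = 0
f(g) = 2*g
√((-23985 + D(76, -44)) + f(176)) = √((-23985 + 0) + 2*176) = √(-23985 + 352) = √(-23633) = I*√23633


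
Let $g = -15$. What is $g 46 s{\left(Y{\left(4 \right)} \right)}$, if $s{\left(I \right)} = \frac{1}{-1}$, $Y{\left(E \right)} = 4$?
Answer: $690$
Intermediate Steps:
$s{\left(I \right)} = -1$
$g 46 s{\left(Y{\left(4 \right)} \right)} = \left(-15\right) 46 \left(-1\right) = \left(-690\right) \left(-1\right) = 690$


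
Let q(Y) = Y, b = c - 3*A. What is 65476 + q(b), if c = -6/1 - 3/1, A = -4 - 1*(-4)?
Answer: 65467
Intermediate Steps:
A = 0 (A = -4 + 4 = 0)
c = -9 (c = -6*1 - 3*1 = -6 - 3 = -9)
b = -9 (b = -9 - 3*0 = -9 + 0 = -9)
65476 + q(b) = 65476 - 9 = 65467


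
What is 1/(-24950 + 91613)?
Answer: 1/66663 ≈ 1.5001e-5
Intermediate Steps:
1/(-24950 + 91613) = 1/66663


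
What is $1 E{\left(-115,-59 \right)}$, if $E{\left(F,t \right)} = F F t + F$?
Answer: $-780390$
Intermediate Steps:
$E{\left(F,t \right)} = F + t F^{2}$ ($E{\left(F,t \right)} = F^{2} t + F = t F^{2} + F = F + t F^{2}$)
$1 E{\left(-115,-59 \right)} = 1 \left(- 115 \left(1 - -6785\right)\right) = 1 \left(- 115 \left(1 + 6785\right)\right) = 1 \left(\left(-115\right) 6786\right) = 1 \left(-780390\right) = -780390$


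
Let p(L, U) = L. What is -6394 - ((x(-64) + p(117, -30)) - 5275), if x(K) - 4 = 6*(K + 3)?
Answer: -874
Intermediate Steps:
x(K) = 22 + 6*K (x(K) = 4 + 6*(K + 3) = 4 + 6*(3 + K) = 4 + (18 + 6*K) = 22 + 6*K)
-6394 - ((x(-64) + p(117, -30)) - 5275) = -6394 - (((22 + 6*(-64)) + 117) - 5275) = -6394 - (((22 - 384) + 117) - 5275) = -6394 - ((-362 + 117) - 5275) = -6394 - (-245 - 5275) = -6394 - 1*(-5520) = -6394 + 5520 = -874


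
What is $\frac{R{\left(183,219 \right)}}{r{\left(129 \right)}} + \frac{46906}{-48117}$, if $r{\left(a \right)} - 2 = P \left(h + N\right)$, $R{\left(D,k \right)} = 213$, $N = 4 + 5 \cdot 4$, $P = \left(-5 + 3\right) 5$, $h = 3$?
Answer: $- \frac{22819729}{12895356} \approx -1.7696$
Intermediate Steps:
$P = -10$ ($P = \left(-2\right) 5 = -10$)
$N = 24$ ($N = 4 + 20 = 24$)
$r{\left(a \right)} = -268$ ($r{\left(a \right)} = 2 - 10 \left(3 + 24\right) = 2 - 270 = -268$)
$\frac{R{\left(183,219 \right)}}{r{\left(129 \right)}} + \frac{46906}{-48117} = \frac{213}{-268} + \frac{46906}{-48117} = 213 \left(- \frac{1}{268}\right) + 46906 \left(- \frac{1}{48117}\right) = - \frac{213}{268} - \frac{46906}{48117} = - \frac{22819729}{12895356}$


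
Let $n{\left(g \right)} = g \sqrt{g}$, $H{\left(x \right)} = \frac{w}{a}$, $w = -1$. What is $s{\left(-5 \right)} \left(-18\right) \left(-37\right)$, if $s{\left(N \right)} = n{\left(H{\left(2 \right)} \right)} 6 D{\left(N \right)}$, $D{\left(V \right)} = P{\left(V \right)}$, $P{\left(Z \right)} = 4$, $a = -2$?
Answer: $3996 \sqrt{2} \approx 5651.2$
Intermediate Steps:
$D{\left(V \right)} = 4$
$H{\left(x \right)} = \frac{1}{2}$ ($H{\left(x \right)} = - \frac{1}{-2} = \left(-1\right) \left(- \frac{1}{2}\right) = \frac{1}{2}$)
$n{\left(g \right)} = g^{\frac{3}{2}}$
$s{\left(N \right)} = 6 \sqrt{2}$ ($s{\left(N \right)} = \left(\frac{1}{2}\right)^{\frac{3}{2}} \cdot 6 \cdot 4 = \frac{\sqrt{2}}{4} \cdot 6 \cdot 4 = \frac{3 \sqrt{2}}{2} \cdot 4 = 6 \sqrt{2}$)
$s{\left(-5 \right)} \left(-18\right) \left(-37\right) = 6 \sqrt{2} \left(-18\right) \left(-37\right) = - 108 \sqrt{2} \left(-37\right) = 3996 \sqrt{2}$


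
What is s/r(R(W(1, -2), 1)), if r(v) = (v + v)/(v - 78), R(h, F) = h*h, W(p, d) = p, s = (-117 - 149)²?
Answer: -2724106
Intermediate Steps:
s = 70756 (s = (-266)² = 70756)
R(h, F) = h²
r(v) = 2*v/(-78 + v) (r(v) = (2*v)/(-78 + v) = 2*v/(-78 + v))
s/r(R(W(1, -2), 1)) = 70756/((2*1²/(-78 + 1²))) = 70756/((2*1/(-78 + 1))) = 70756/((2*1/(-77))) = 70756/((2*1*(-1/77))) = 70756/(-2/77) = 70756*(-77/2) = -2724106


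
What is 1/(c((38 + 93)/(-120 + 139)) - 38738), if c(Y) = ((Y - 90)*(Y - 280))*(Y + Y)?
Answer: 6859/1880974980 ≈ 3.6465e-6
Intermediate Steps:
c(Y) = 2*Y*(-280 + Y)*(-90 + Y) (c(Y) = ((-90 + Y)*(-280 + Y))*(2*Y) = ((-280 + Y)*(-90 + Y))*(2*Y) = 2*Y*(-280 + Y)*(-90 + Y))
1/(c((38 + 93)/(-120 + 139)) - 38738) = 1/(2*((38 + 93)/(-120 + 139))*(25200 + ((38 + 93)/(-120 + 139))**2 - 370*(38 + 93)/(-120 + 139)) - 38738) = 1/(2*(131/19)*(25200 + (131/19)**2 - 48470/19) - 38738) = 1/(2*(131*(1/19))*(25200 + (131*(1/19))**2 - 48470/19) - 38738) = 1/(2*(131/19)*(25200 + (131/19)**2 - 370*131/19) - 38738) = 1/(2*(131/19)*(25200 + 17161/361 - 48470/19) - 38738) = 1/(2*(131/19)*(8193431/361) - 38738) = 1/(2146678922/6859 - 38738) = 1/(1880974980/6859) = 6859/1880974980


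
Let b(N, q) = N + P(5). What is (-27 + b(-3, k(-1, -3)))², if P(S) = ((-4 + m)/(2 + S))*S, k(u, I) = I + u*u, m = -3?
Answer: 1225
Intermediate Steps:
k(u, I) = I + u²
P(S) = -7*S/(2 + S) (P(S) = ((-4 - 3)/(2 + S))*S = (-7/(2 + S))*S = -7*S/(2 + S))
b(N, q) = -5 + N (b(N, q) = N - 7*5/(2 + 5) = N - 7*5/7 = N - 7*5*⅐ = N - 5 = -5 + N)
(-27 + b(-3, k(-1, -3)))² = (-27 + (-5 - 3))² = (-27 - 8)² = (-35)² = 1225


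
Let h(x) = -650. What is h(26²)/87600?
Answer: -13/1752 ≈ -0.0074201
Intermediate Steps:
h(26²)/87600 = -650/87600 = -650*1/87600 = -13/1752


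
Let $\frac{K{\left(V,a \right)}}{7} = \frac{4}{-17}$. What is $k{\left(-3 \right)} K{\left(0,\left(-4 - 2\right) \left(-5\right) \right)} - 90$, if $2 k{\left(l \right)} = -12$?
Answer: $- \frac{1362}{17} \approx -80.118$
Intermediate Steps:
$k{\left(l \right)} = -6$ ($k{\left(l \right)} = \frac{1}{2} \left(-12\right) = -6$)
$K{\left(V,a \right)} = - \frac{28}{17}$ ($K{\left(V,a \right)} = 7 \frac{4}{-17} = 7 \cdot 4 \left(- \frac{1}{17}\right) = 7 \left(- \frac{4}{17}\right) = - \frac{28}{17}$)
$k{\left(-3 \right)} K{\left(0,\left(-4 - 2\right) \left(-5\right) \right)} - 90 = \left(-6\right) \left(- \frac{28}{17}\right) - 90 = \frac{168}{17} - 90 = - \frac{1362}{17}$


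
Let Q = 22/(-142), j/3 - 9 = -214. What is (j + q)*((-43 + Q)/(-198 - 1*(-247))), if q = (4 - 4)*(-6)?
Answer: 1884360/3479 ≈ 541.64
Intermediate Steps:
j = -615 (j = 27 + 3*(-214) = 27 - 642 = -615)
q = 0 (q = 0*(-6) = 0)
Q = -11/71 (Q = 22*(-1/142) = -11/71 ≈ -0.15493)
(j + q)*((-43 + Q)/(-198 - 1*(-247))) = (-615 + 0)*((-43 - 11/71)/(-198 - 1*(-247))) = -(-1884360)/(71*(-198 + 247)) = -(-1884360)/(71*49) = -615*(-3064/3479) = 1884360/3479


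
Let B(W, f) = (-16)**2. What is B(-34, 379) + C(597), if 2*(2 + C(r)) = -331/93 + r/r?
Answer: 23503/93 ≈ 252.72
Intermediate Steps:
B(W, f) = 256
C(r) = -305/93 (C(r) = -2 + (-331/93 + r/r)/2 = -2 + (-331*1/93 + 1)/2 = -2 + (-331/93 + 1)/2 = -2 + (1/2)*(-238/93) = -2 - 119/93 = -305/93)
B(-34, 379) + C(597) = 256 - 305/93 = 23503/93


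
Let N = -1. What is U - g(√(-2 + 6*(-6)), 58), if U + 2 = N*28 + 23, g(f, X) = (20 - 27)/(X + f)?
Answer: 7*(-√38 + 57*I)/(√38 - 58*I) ≈ -6.8807 - 0.012684*I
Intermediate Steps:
g(f, X) = -7/(X + f)
U = -7 (U = -2 + (-1*28 + 23) = -2 + (-28 + 23) = -2 - 5 = -7)
U - g(√(-2 + 6*(-6)), 58) = -7 - (-7)/(58 + √(-2 + 6*(-6))) = -7 - (-7)/(58 + √(-2 - 36)) = -7 - (-7)/(58 + √(-38)) = -7 - (-7)/(58 + I*√38) = -7 + 7/(58 + I*√38)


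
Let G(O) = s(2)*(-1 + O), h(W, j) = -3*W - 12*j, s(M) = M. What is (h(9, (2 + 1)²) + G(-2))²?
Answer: 19881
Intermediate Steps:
h(W, j) = -12*j - 3*W
G(O) = -2 + 2*O (G(O) = 2*(-1 + O) = -2 + 2*O)
(h(9, (2 + 1)²) + G(-2))² = ((-12*(2 + 1)² - 3*9) + (-2 + 2*(-2)))² = ((-12*3² - 27) + (-2 - 4))² = ((-12*9 - 27) - 6)² = ((-108 - 27) - 6)² = (-135 - 6)² = (-141)² = 19881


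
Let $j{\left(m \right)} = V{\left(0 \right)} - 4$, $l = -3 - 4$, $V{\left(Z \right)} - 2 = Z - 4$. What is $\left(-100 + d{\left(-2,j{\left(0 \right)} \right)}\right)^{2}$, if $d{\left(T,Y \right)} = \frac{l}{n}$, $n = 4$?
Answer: $\frac{165649}{16} \approx 10353.0$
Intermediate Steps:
$V{\left(Z \right)} = -2 + Z$ ($V{\left(Z \right)} = 2 + \left(Z - 4\right) = 2 + \left(-4 + Z\right) = -2 + Z$)
$l = -7$ ($l = -3 - 4 = -7$)
$j{\left(m \right)} = -6$ ($j{\left(m \right)} = \left(-2 + 0\right) - 4 = -2 - 4 = -6$)
$d{\left(T,Y \right)} = - \frac{7}{4}$
$\left(-100 + d{\left(-2,j{\left(0 \right)} \right)}\right)^{2} = \left(-100 - \frac{7}{4}\right)^{2} = \left(- \frac{407}{4}\right)^{2} = \frac{165649}{16}$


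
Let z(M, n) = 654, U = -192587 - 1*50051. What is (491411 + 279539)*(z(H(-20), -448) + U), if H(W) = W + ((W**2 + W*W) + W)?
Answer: -186557564800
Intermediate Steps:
U = -242638 (U = -192587 - 50051 = -242638)
H(W) = 2*W + 2*W**2 (H(W) = W + ((W**2 + W**2) + W) = W + (2*W**2 + W) = W + (W + 2*W**2) = 2*W + 2*W**2)
(491411 + 279539)*(z(H(-20), -448) + U) = (491411 + 279539)*(654 - 242638) = 770950*(-241984) = -186557564800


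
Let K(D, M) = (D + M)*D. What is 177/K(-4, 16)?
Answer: -59/16 ≈ -3.6875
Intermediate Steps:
K(D, M) = D*(D + M)
177/K(-4, 16) = 177/(-4*(-4 + 16)) = 177/(-4*12) = 177/(-48) = -1/48*177 = -59/16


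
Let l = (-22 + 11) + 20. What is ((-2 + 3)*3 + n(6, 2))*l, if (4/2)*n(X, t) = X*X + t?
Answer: 198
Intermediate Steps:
n(X, t) = t/2 + X²/2 (n(X, t) = (X*X + t)/2 = (X² + t)/2 = (t + X²)/2 = t/2 + X²/2)
l = 9 (l = -11 + 20 = 9)
((-2 + 3)*3 + n(6, 2))*l = ((-2 + 3)*3 + ((½)*2 + (½)*6²))*9 = (1*3 + (1 + (½)*36))*9 = (3 + (1 + 18))*9 = (3 + 19)*9 = 22*9 = 198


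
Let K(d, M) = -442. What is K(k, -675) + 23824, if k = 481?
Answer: 23382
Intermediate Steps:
K(k, -675) + 23824 = -442 + 23824 = 23382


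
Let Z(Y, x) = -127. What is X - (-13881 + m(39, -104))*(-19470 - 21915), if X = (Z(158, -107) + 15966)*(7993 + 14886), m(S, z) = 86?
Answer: -208525594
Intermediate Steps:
X = 362380481 (X = (-127 + 15966)*(7993 + 14886) = 15839*22879 = 362380481)
X - (-13881 + m(39, -104))*(-19470 - 21915) = 362380481 - (-13881 + 86)*(-19470 - 21915) = 362380481 - (-13795)*(-41385) = 362380481 - 1*570906075 = 362380481 - 570906075 = -208525594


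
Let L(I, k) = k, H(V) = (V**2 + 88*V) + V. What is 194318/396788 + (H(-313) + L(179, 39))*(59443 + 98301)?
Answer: 2195408034550695/198394 ≈ 1.1066e+10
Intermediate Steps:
H(V) = V**2 + 89*V
194318/396788 + (H(-313) + L(179, 39))*(59443 + 98301) = 194318/396788 + (-313*(89 - 313) + 39)*(59443 + 98301) = 194318*(1/396788) + (-313*(-224) + 39)*157744 = 97159/198394 + (70112 + 39)*157744 = 97159/198394 + 70151*157744 = 97159/198394 + 11065899344 = 2195408034550695/198394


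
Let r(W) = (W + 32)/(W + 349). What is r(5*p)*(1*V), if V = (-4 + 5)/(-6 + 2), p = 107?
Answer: -567/3536 ≈ -0.16035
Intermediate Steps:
V = -¼ (V = 1/(-4) = 1*(-¼) = -¼ ≈ -0.25000)
r(W) = (32 + W)/(349 + W)
r(5*p)*(1*V) = ((32 + 5*107)/(349 + 5*107))*(1*(-¼)) = ((32 + 535)/(349 + 535))*(-¼) = (567/884)*(-¼) = -567/3536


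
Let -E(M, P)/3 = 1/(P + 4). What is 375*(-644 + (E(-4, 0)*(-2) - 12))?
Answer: -490875/2 ≈ -2.4544e+5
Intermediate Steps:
E(M, P) = -3/(4 + P) (E(M, P) = -3/(P + 4) = -3/(4 + P))
375*(-644 + (E(-4, 0)*(-2) - 12)) = 375*(-644 + (-3/(4 + 0)*(-2) - 12)) = 375*(-644 + (-3/4*(-2) - 12)) = 375*(-644 + (-3*¼*(-2) - 12)) = 375*(-644 + (-¾*(-2) - 12)) = 375*(-644 + (3/2 - 12)) = 375*(-644 - 21/2) = 375*(-1309/2) = -490875/2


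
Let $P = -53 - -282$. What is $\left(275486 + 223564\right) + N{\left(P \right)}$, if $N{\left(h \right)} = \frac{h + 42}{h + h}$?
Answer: $\frac{228565171}{458} \approx 4.9905 \cdot 10^{5}$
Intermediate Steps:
$P = 229$ ($P = -53 + 282 = 229$)
$N{\left(h \right)} = \frac{42 + h}{2 h}$
$\left(275486 + 223564\right) + N{\left(P \right)} = \left(275486 + 223564\right) + \frac{42 + 229}{2 \cdot 229} = 499050 + \frac{1}{2} \cdot \frac{1}{229} \cdot 271 = 499050 + \frac{271}{458} = \frac{228565171}{458}$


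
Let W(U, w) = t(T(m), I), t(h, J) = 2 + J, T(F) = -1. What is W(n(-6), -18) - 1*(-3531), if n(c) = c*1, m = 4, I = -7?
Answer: 3526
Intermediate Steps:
n(c) = c
W(U, w) = -5 (W(U, w) = 2 - 7 = -5)
W(n(-6), -18) - 1*(-3531) = -5 - 1*(-3531) = -5 + 3531 = 3526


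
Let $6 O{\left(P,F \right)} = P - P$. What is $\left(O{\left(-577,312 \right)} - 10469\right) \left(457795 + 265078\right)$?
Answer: $-7567757437$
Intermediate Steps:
$O{\left(P,F \right)} = 0$ ($O{\left(P,F \right)} = \frac{P - P}{6} = \frac{1}{6} \cdot 0 = 0$)
$\left(O{\left(-577,312 \right)} - 10469\right) \left(457795 + 265078\right) = \left(0 - 10469\right) \left(457795 + 265078\right) = \left(-10469\right) 722873 = -7567757437$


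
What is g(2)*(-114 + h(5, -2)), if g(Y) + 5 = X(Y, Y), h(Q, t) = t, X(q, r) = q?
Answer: 348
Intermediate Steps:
g(Y) = -5 + Y
g(2)*(-114 + h(5, -2)) = (-5 + 2)*(-114 - 2) = -3*(-116) = 348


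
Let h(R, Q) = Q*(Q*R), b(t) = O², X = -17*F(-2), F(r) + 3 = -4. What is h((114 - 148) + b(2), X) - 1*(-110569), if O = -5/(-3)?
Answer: -2984120/9 ≈ -3.3157e+5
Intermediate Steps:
F(r) = -7 (F(r) = -3 - 4 = -7)
X = 119 (X = -17*(-7) = 119)
O = 5/3 (O = -5*(-⅓) = 5/3 ≈ 1.6667)
b(t) = 25/9 (b(t) = (5/3)² = 25/9)
h(R, Q) = R*Q²
h((114 - 148) + b(2), X) - 1*(-110569) = ((114 - 148) + 25/9)*119² - 1*(-110569) = (-34 + 25/9)*14161 + 110569 = -281/9*14161 + 110569 = -3979241/9 + 110569 = -2984120/9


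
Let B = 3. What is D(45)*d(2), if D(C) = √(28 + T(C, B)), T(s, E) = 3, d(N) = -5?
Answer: -5*√31 ≈ -27.839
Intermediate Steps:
D(C) = √31 (D(C) = √(28 + 3) = √31)
D(45)*d(2) = √31*(-5) = -5*√31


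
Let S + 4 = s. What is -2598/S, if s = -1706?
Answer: 433/285 ≈ 1.5193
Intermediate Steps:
S = -1710 (S = -4 - 1706 = -1710)
-2598/S = -2598/(-1710) = -2598*(-1/1710) = 433/285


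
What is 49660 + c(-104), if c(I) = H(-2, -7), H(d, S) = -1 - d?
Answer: 49661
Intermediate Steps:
c(I) = 1 (c(I) = -1 - 1*(-2) = -1 + 2 = 1)
49660 + c(-104) = 49660 + 1 = 49661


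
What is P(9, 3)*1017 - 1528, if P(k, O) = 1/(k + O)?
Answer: -5773/4 ≈ -1443.3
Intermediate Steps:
P(k, O) = 1/(O + k)
P(9, 3)*1017 - 1528 = 1017/(3 + 9) - 1528 = 1017/12 - 1528 = (1/12)*1017 - 1528 = 339/4 - 1528 = -5773/4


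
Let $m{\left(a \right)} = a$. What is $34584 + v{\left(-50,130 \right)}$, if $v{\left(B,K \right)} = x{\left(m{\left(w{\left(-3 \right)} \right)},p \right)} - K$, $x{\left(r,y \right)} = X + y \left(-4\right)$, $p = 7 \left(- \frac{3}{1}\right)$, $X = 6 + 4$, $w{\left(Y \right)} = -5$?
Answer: $34548$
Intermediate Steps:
$X = 10$
$p = -21$ ($p = 7 \left(\left(-3\right) 1\right) = 7 \left(-3\right) = -21$)
$x{\left(r,y \right)} = 10 - 4 y$ ($x{\left(r,y \right)} = 10 + y \left(-4\right) = 10 - 4 y$)
$v{\left(B,K \right)} = 94 - K$ ($v{\left(B,K \right)} = \left(10 - -84\right) - K = \left(10 + 84\right) - K = 94 - K$)
$34584 + v{\left(-50,130 \right)} = 34584 + \left(94 - 130\right) = 34584 - 36 = 34548$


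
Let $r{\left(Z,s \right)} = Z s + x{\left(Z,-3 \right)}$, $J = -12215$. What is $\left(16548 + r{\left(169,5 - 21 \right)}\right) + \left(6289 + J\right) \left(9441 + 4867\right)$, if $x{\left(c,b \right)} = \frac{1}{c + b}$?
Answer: $- \frac{14072710423}{166} \approx -8.4775 \cdot 10^{7}$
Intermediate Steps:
$x{\left(c,b \right)} = \frac{1}{b + c}$
$r{\left(Z,s \right)} = \frac{1}{-3 + Z} + Z s$ ($r{\left(Z,s \right)} = Z s + \frac{1}{-3 + Z} = \frac{1}{-3 + Z} + Z s$)
$\left(16548 + r{\left(169,5 - 21 \right)}\right) + \left(6289 + J\right) \left(9441 + 4867\right) = \left(16548 + \frac{1 + 169 \left(5 - 21\right) \left(-3 + 169\right)}{-3 + 169}\right) + \left(6289 - 12215\right) \left(9441 + 4867\right) = \left(16548 + \frac{1 + 169 \left(5 - 21\right) 166}{166}\right) - 84789208 = \left(16548 + \frac{1 + 169 \left(-16\right) 166}{166}\right) - 84789208 = \left(16548 + \frac{1 - 448864}{166}\right) - 84789208 = \left(16548 + \frac{1}{166} \left(-448863\right)\right) - 84789208 = \left(16548 - \frac{448863}{166}\right) - 84789208 = \frac{2298105}{166} - 84789208 = - \frac{14072710423}{166}$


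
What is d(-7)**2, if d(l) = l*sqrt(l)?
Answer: -343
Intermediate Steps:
d(l) = l**(3/2)
d(-7)**2 = ((-7)**(3/2))**2 = (-7*I*sqrt(7))**2 = -343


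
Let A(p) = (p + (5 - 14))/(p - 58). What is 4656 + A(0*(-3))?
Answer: 270057/58 ≈ 4656.2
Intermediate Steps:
A(p) = (-9 + p)/(-58 + p) (A(p) = (p - 9)/(-58 + p) = (-9 + p)/(-58 + p))
4656 + A(0*(-3)) = 4656 + (-9 + 0*(-3))/(-58 + 0*(-3)) = 4656 + (-9 + 0)/(-58 + 0) = 4656 - 9/(-58) = 4656 - 1/58*(-9) = 4656 + 9/58 = 270057/58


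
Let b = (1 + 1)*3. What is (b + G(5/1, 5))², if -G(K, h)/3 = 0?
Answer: 36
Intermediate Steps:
G(K, h) = 0 (G(K, h) = -3*0 = 0)
b = 6 (b = 2*3 = 6)
(b + G(5/1, 5))² = (6 + 0)² = 6² = 36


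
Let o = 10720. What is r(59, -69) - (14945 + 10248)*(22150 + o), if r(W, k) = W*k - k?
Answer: -828097912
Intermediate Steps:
r(W, k) = -k + W*k
r(59, -69) - (14945 + 10248)*(22150 + o) = -69*(-1 + 59) - (14945 + 10248)*(22150 + 10720) = -69*58 - 25193*32870 = -4002 - 1*828093910 = -4002 - 828093910 = -828097912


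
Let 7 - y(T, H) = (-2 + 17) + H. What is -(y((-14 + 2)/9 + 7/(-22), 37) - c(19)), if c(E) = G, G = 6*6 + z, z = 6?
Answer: 87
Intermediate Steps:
y(T, H) = -8 - H (y(T, H) = 7 - ((-2 + 17) + H) = 7 - (15 + H) = 7 + (-15 - H) = -8 - H)
G = 42 (G = 6*6 + 6 = 36 + 6 = 42)
c(E) = 42
-(y((-14 + 2)/9 + 7/(-22), 37) - c(19)) = -((-8 - 1*37) - 1*42) = -((-8 - 37) - 42) = -(-45 - 42) = -1*(-87) = 87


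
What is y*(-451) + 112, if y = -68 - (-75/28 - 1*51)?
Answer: 183987/28 ≈ 6571.0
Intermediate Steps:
y = -401/28 (y = -68 - (-75*1/28 - 51) = -68 - (-75/28 - 51) = -68 - 1*(-1503/28) = -68 + 1503/28 = -401/28 ≈ -14.321)
y*(-451) + 112 = -401/28*(-451) + 112 = 180851/28 + 112 = 183987/28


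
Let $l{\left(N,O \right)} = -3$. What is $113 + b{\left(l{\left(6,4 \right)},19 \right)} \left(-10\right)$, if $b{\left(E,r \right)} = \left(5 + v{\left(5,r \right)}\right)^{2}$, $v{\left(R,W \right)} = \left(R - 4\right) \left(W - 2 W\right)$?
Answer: $-1847$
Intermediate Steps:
$v{\left(R,W \right)} = - W \left(-4 + R\right)$ ($v{\left(R,W \right)} = \left(-4 + R\right) \left(- W\right) = - W \left(-4 + R\right)$)
$b{\left(E,r \right)} = \left(5 - r\right)^{2}$ ($b{\left(E,r \right)} = \left(5 + r \left(4 - 5\right)\right)^{2} = \left(5 + r \left(-1\right)\right)^{2} = \left(5 - r\right)^{2}$)
$113 + b{\left(l{\left(6,4 \right)},19 \right)} \left(-10\right) = 113 + \left(-5 + 19\right)^{2} \left(-10\right) = 113 + 14^{2} \left(-10\right) = 113 + 196 \left(-10\right) = 113 - 1960 = -1847$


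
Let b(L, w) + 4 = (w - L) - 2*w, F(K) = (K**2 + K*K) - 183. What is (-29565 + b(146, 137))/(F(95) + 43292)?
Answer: -29852/61159 ≈ -0.48810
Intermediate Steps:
F(K) = -183 + 2*K**2 (F(K) = (K**2 + K**2) - 183 = 2*K**2 - 183 = -183 + 2*K**2)
b(L, w) = -4 - L - w (b(L, w) = -4 + ((w - L) - 2*w) = -4 + (-L - w) = -4 - L - w)
(-29565 + b(146, 137))/(F(95) + 43292) = (-29565 + (-4 - 1*146 - 1*137))/((-183 + 2*95**2) + 43292) = (-29565 + (-4 - 146 - 137))/((-183 + 2*9025) + 43292) = (-29565 - 287)/((-183 + 18050) + 43292) = -29852/(17867 + 43292) = -29852/61159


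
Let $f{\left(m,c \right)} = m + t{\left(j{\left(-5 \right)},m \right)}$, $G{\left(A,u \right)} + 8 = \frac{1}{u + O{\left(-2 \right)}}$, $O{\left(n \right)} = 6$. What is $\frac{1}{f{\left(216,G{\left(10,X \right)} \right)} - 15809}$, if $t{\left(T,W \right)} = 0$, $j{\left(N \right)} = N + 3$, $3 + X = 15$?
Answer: $- \frac{1}{15593} \approx -6.4131 \cdot 10^{-5}$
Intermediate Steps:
$X = 12$ ($X = -3 + 15 = 12$)
$j{\left(N \right)} = 3 + N$
$G{\left(A,u \right)} = -8 + \frac{1}{6 + u}$ ($G{\left(A,u \right)} = -8 + \frac{1}{u + 6} = -8 + \frac{1}{6 + u}$)
$f{\left(m,c \right)} = m$ ($f{\left(m,c \right)} = m + 0 = m$)
$\frac{1}{f{\left(216,G{\left(10,X \right)} \right)} - 15809} = \frac{1}{216 - 15809} = \frac{1}{-15593} = - \frac{1}{15593}$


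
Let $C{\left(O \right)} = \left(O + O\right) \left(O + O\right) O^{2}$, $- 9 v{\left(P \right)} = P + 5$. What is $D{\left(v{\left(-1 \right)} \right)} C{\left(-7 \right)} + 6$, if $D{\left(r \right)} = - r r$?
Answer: $- \frac{153178}{81} \approx -1891.1$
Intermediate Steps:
$v{\left(P \right)} = - \frac{5}{9} - \frac{P}{9}$ ($v{\left(P \right)} = - \frac{P + 5}{9} = - \frac{5 + P}{9} = - \frac{5}{9} - \frac{P}{9}$)
$C{\left(O \right)} = 4 O^{4}$ ($C{\left(O \right)} = 2 O 2 O O^{2} = 4 O^{2} O^{2} = 4 O^{4}$)
$D{\left(r \right)} = - r^{2}$
$D{\left(v{\left(-1 \right)} \right)} C{\left(-7 \right)} + 6 = - \left(- \frac{5}{9} - - \frac{1}{9}\right)^{2} \cdot 4 \left(-7\right)^{4} + 6 = - \left(- \frac{5}{9} + \frac{1}{9}\right)^{2} \cdot 4 \cdot 2401 + 6 = - \left(- \frac{4}{9}\right)^{2} \cdot 9604 + 6 = \left(-1\right) \frac{16}{81} \cdot 9604 + 6 = \left(- \frac{16}{81}\right) 9604 + 6 = - \frac{153664}{81} + 6 = - \frac{153178}{81}$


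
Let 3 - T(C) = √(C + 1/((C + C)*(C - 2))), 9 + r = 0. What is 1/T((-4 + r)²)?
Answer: -169338/9031361 - 325*√5097842/9031361 ≈ -0.10000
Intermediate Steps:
r = -9 (r = -9 + 0 = -9)
T(C) = 3 - √(C + 1/(2*C*(-2 + C))) (T(C) = 3 - √(C + 1/((C + C)*(C - 2))) = 3 - √(C + 1/((2*C)*(-2 + C))) = 3 - √(C + 1/(2*C*(-2 + C))))
1/T((-4 + r)²) = 1/(3 - √(4*(-4 - 9)² + 2/(((-4 - 9)²)*(-2 + (-4 - 9)²)))/2) = 1/(3 - √(4*(-13)² + 2/(((-13)²)*(-2 + (-13)²)))/2) = 1/(3 - √(4*169 + 2/(169*(-2 + 169)))/2) = 1/(3 - √(676 + 2*(1/169)/167)/2) = 1/(3 - √(676 + 2*(1/169)*(1/167))/2) = 1/(3 - √(676 + 2/28223)/2) = 1/(3 - 25*√5097842/4342)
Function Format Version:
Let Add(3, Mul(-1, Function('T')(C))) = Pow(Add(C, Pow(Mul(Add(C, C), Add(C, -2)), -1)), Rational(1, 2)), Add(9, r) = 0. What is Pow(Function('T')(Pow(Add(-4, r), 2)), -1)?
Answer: Add(Rational(-169338, 9031361), Mul(Rational(-325, 9031361), Pow(5097842, Rational(1, 2)))) ≈ -0.10000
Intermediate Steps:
r = -9 (r = Add(-9, 0) = -9)
Function('T')(C) = Add(3, Mul(-1, Pow(Add(C, Mul(Rational(1, 2), Pow(C, -1), Pow(Add(-2, C), -1))), Rational(1, 2)))) (Function('T')(C) = Add(3, Mul(-1, Pow(Add(C, Pow(Mul(Add(C, C), Add(C, -2)), -1)), Rational(1, 2)))) = Add(3, Mul(-1, Pow(Add(C, Pow(Mul(Mul(2, C), Add(-2, C)), -1)), Rational(1, 2)))) = Add(3, Mul(-1, Pow(Add(C, Pow(Mul(2, C, Add(-2, C)), -1)), Rational(1, 2)))) = Add(3, Mul(-1, Pow(Add(C, Mul(Rational(1, 2), Pow(C, -1), Pow(Add(-2, C), -1))), Rational(1, 2)))))
Pow(Function('T')(Pow(Add(-4, r), 2)), -1) = Pow(Add(3, Mul(Rational(-1, 2), Pow(Add(Mul(4, Pow(Add(-4, -9), 2)), Mul(2, Pow(Pow(Add(-4, -9), 2), -1), Pow(Add(-2, Pow(Add(-4, -9), 2)), -1))), Rational(1, 2)))), -1) = Pow(Add(3, Mul(Rational(-1, 2), Pow(Add(Mul(4, Pow(-13, 2)), Mul(2, Pow(Pow(-13, 2), -1), Pow(Add(-2, Pow(-13, 2)), -1))), Rational(1, 2)))), -1) = Pow(Add(3, Mul(Rational(-1, 2), Pow(Add(Mul(4, 169), Mul(2, Pow(169, -1), Pow(Add(-2, 169), -1))), Rational(1, 2)))), -1) = Pow(Add(3, Mul(Rational(-1, 2), Pow(Add(676, Mul(2, Rational(1, 169), Pow(167, -1))), Rational(1, 2)))), -1) = Pow(Add(3, Mul(Rational(-1, 2), Pow(Add(676, Mul(2, Rational(1, 169), Rational(1, 167))), Rational(1, 2)))), -1) = Pow(Add(3, Mul(Rational(-1, 2), Pow(Add(676, Rational(2, 28223)), Rational(1, 2)))), -1) = Pow(Add(3, Mul(Rational(-1, 2), Pow(Rational(19078750, 28223), Rational(1, 2)))), -1) = Pow(Add(3, Mul(Rational(-1, 2), Mul(Rational(25, 2171), Pow(5097842, Rational(1, 2))))), -1) = Pow(Add(3, Mul(Rational(-25, 4342), Pow(5097842, Rational(1, 2)))), -1)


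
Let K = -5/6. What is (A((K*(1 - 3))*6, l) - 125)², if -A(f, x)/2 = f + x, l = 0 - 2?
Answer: 19881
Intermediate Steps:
K = -⅚ (K = -5*⅙ = -⅚ ≈ -0.83333)
l = -2
A(f, x) = -2*f - 2*x (A(f, x) = -2*(f + x) = -2*f - 2*x)
(A((K*(1 - 3))*6, l) - 125)² = ((-2*(-5*(1 - 3)/6)*6 - 2*(-2)) - 125)² = ((-2*(-⅚*(-2))*6 + 4) - 125)² = ((-10*6/3 + 4) - 125)² = ((-2*10 + 4) - 125)² = ((-20 + 4) - 125)² = (-16 - 125)² = (-141)² = 19881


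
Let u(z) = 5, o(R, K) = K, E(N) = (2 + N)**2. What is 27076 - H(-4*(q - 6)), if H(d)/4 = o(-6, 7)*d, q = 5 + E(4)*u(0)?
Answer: 47124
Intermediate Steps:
q = 185 (q = 5 + (2 + 4)**2*5 = 5 + 6**2*5 = 5 + 36*5 = 5 + 180 = 185)
H(d) = 28*d (H(d) = 4*(7*d) = 28*d)
27076 - H(-4*(q - 6)) = 27076 - 28*(-4*(185 - 6)) = 27076 - 28*(-4*179) = 27076 - 28*(-716) = 27076 - 1*(-20048) = 27076 + 20048 = 47124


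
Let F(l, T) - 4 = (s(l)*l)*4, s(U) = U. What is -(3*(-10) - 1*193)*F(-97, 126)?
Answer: 8393720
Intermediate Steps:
F(l, T) = 4 + 4*l² (F(l, T) = 4 + (l*l)*4 = 4 + l²*4 = 4 + 4*l²)
-(3*(-10) - 1*193)*F(-97, 126) = -(3*(-10) - 1*193)*(4 + 4*(-97)²) = -(-30 - 193)*(4 + 4*9409) = -(-223)*(4 + 37636) = -(-223)*37640 = -1*(-8393720) = 8393720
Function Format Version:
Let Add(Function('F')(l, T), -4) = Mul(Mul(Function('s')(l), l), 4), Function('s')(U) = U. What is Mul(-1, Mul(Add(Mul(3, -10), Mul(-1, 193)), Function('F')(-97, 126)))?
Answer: 8393720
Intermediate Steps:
Function('F')(l, T) = Add(4, Mul(4, Pow(l, 2))) (Function('F')(l, T) = Add(4, Mul(Mul(l, l), 4)) = Add(4, Mul(Pow(l, 2), 4)) = Add(4, Mul(4, Pow(l, 2))))
Mul(-1, Mul(Add(Mul(3, -10), Mul(-1, 193)), Function('F')(-97, 126))) = Mul(-1, Mul(Add(Mul(3, -10), Mul(-1, 193)), Add(4, Mul(4, Pow(-97, 2))))) = Mul(-1, Mul(Add(-30, -193), Add(4, Mul(4, 9409)))) = Mul(-1, Mul(-223, Add(4, 37636))) = Mul(-1, Mul(-223, 37640)) = Mul(-1, -8393720) = 8393720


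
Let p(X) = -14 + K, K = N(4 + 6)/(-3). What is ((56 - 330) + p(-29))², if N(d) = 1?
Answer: 748225/9 ≈ 83136.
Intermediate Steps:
K = -⅓ (K = 1/(-3) = 1*(-⅓) = -⅓ ≈ -0.33333)
p(X) = -43/3 (p(X) = -14 - ⅓ = -43/3)
((56 - 330) + p(-29))² = ((56 - 330) - 43/3)² = (-274 - 43/3)² = (-865/3)² = 748225/9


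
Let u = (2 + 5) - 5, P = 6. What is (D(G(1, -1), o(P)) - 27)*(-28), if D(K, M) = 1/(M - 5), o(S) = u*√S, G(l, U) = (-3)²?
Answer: 896 + 56*√6 ≈ 1033.2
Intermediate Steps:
u = 2 (u = 7 - 5 = 2)
G(l, U) = 9
o(S) = 2*√S
D(K, M) = 1/(-5 + M)
(D(G(1, -1), o(P)) - 27)*(-28) = (1/(-5 + 2*√6) - 27)*(-28) = (-27 + 1/(-5 + 2*√6))*(-28) = 756 - 28/(-5 + 2*√6)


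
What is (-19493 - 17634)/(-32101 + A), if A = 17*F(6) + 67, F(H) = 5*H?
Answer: 37127/31524 ≈ 1.1777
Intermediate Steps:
A = 577 (A = 17*(5*6) + 67 = 17*30 + 67 = 510 + 67 = 577)
(-19493 - 17634)/(-32101 + A) = (-19493 - 17634)/(-32101 + 577) = -37127/(-31524) = -37127*(-1/31524) = 37127/31524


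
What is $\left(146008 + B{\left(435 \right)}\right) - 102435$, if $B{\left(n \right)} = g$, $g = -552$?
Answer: $43021$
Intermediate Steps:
$B{\left(n \right)} = -552$
$\left(146008 + B{\left(435 \right)}\right) - 102435 = \left(146008 - 552\right) - 102435 = 145456 - 102435 = 43021$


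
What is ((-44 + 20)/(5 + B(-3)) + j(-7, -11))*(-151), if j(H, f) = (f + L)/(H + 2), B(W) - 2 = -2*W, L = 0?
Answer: -3473/65 ≈ -53.431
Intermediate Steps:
B(W) = 2 - 2*W
j(H, f) = f/(2 + H) (j(H, f) = (f + 0)/(H + 2) = f/(2 + H))
((-44 + 20)/(5 + B(-3)) + j(-7, -11))*(-151) = ((-44 + 20)/(5 + (2 - 2*(-3))) - 11/(2 - 7))*(-151) = (-24/(5 + (2 + 6)) - 11/(-5))*(-151) = (-24/(5 + 8) - 11*(-1/5))*(-151) = (-24/13 + 11/5)*(-151) = (23/65)*(-151) = -3473/65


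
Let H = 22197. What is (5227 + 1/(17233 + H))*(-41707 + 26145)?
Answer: -1603668854191/19715 ≈ -8.1343e+7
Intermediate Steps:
(5227 + 1/(17233 + H))*(-41707 + 26145) = (5227 + 1/(17233 + 22197))*(-41707 + 26145) = (5227 + 1/39430)*(-15562) = (206100611/39430)*(-15562) = -1603668854191/19715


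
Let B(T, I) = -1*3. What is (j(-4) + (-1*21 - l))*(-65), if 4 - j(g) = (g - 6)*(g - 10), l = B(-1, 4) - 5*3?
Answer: 9035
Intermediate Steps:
B(T, I) = -3
l = -18 (l = -3 - 5*3 = -3 - 15 = -18)
j(g) = 4 - (-10 + g)*(-6 + g) (j(g) = 4 - (g - 6)*(g - 10) = 4 - (-6 + g)*(-10 + g) = 4 - (-10 + g)*(-6 + g))
(j(-4) + (-1*21 - l))*(-65) = ((-56 - 1*(-4)² + 16*(-4)) + (-1*21 - 1*(-18)))*(-65) = ((-56 - 1*16 - 64) + (-21 + 18))*(-65) = ((-56 - 16 - 64) - 3)*(-65) = (-136 - 3)*(-65) = -139*(-65) = 9035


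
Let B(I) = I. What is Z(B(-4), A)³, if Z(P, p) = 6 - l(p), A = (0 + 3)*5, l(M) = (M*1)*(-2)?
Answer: 46656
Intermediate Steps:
l(M) = -2*M (l(M) = M*(-2) = -2*M)
A = 15 (A = 3*5 = 15)
Z(P, p) = 6 + 2*p (Z(P, p) = 6 - (-2)*p = 6 + 2*p)
Z(B(-4), A)³ = (6 + 2*15)³ = (6 + 30)³ = 36³ = 46656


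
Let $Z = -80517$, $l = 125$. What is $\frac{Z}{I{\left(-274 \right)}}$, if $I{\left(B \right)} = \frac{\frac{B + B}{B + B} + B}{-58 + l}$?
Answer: $\frac{1798213}{91} \approx 19761.0$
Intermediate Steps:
$I{\left(B \right)} = \frac{1}{67} + \frac{B}{67}$ ($I{\left(B \right)} = \frac{\frac{B + B}{B + B} + B}{-58 + 125} = \frac{\frac{2 B}{2 B} + B}{67} = \left(2 B \frac{1}{2 B} + B\right) \frac{1}{67} = \left(1 + B\right) \frac{1}{67} = \frac{1}{67} + \frac{B}{67}$)
$\frac{Z}{I{\left(-274 \right)}} = - \frac{80517}{\frac{1}{67} + \frac{1}{67} \left(-274\right)} = - \frac{80517}{\frac{1}{67} - \frac{274}{67}} = - \frac{80517}{- \frac{273}{67}} = \left(-80517\right) \left(- \frac{67}{273}\right) = \frac{1798213}{91}$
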